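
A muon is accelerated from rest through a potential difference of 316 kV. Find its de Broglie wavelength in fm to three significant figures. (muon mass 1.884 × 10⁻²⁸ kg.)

KE = eV = 1.602 × 10⁻¹⁹ × 3.160 × 10⁵ = 5.062 × 10⁻¹⁴ J.
p = √(2mKE) = √(2 × 1.884 × 10⁻²⁸ × 5.062 × 10⁻¹⁴) = 4.367 × 10⁻²¹ kg·m/s.
λ = h/p = 6.626 × 10⁻³⁴ / 4.367 × 10⁻²¹ = 1.52 × 10⁻¹³ m = 152 fm.

λ = 152 fm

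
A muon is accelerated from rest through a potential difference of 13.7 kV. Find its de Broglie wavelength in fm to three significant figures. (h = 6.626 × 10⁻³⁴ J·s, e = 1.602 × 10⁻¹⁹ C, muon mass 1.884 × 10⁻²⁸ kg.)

KE = eV = 1.602 × 10⁻¹⁹ × 1.370 × 10⁴ = 2.195 × 10⁻¹⁵ J.
p = √(2mKE) = √(2 × 1.884 × 10⁻²⁸ × 2.195 × 10⁻¹⁵) = 9.094 × 10⁻²² kg·m/s.
λ = h/p = 6.626 × 10⁻³⁴ / 9.094 × 10⁻²² = 7.29 × 10⁻¹³ m = 729 fm.

λ = 729 fm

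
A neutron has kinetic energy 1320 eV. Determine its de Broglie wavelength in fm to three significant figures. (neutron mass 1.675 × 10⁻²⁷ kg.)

KE = 1320 eV = 2.115 × 10⁻¹⁶ J.
p = √(2mKE) = √(2 × 1.675 × 10⁻²⁷ × 2.115 × 10⁻¹⁶) = 8.417 × 10⁻²² kg·m/s.
λ = h/p = 6.626 × 10⁻³⁴ / 8.417 × 10⁻²² = 7.87 × 10⁻¹³ m = 787 fm.

λ = 787 fm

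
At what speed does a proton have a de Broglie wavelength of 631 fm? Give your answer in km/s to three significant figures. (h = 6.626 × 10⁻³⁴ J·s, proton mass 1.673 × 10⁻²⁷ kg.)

p = h/λ = 6.626 × 10⁻³⁴ / 6.310 × 10⁻¹³ = 1.050 × 10⁻²¹ kg·m/s.
v = p/m = 1.050 × 10⁻²¹ / 1.673 × 10⁻²⁷ = 6.28 × 10⁵ m/s = 628 km/s.

v = 628 km/s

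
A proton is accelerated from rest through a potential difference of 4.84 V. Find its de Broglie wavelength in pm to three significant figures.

λ = 13.0 pm

KE = eV = 1.602 × 10⁻¹⁹ × 4.840 = 7.754 × 10⁻¹⁹ J.
p = √(2mKE) = √(2 × 1.673 × 10⁻²⁷ × 7.754 × 10⁻¹⁹) = 5.094 × 10⁻²³ kg·m/s.
λ = h/p = 6.626 × 10⁻³⁴ / 5.094 × 10⁻²³ = 1.30 × 10⁻¹¹ m = 13.0 pm.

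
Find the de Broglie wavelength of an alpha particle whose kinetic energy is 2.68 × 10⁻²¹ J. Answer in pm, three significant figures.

p = √(2mKE) = √(2 × 6.645 × 10⁻²⁷ × 2.680 × 10⁻²¹) = 5.968 × 10⁻²⁴ kg·m/s.
λ = h/p = 6.626 × 10⁻³⁴ / 5.968 × 10⁻²⁴ = 1.11 × 10⁻¹⁰ m = 111 pm.

λ = 111 pm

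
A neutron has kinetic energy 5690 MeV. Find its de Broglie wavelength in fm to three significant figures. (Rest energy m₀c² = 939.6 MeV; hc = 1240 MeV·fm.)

λ = 0.189 fm

Total energy E = KE + m₀c² = 5690 + 939.6 = 6629.6 MeV.
(pc)² = E² − (m₀c²)² = (6629.6)² − (939.6)² = 4.307 × 10⁷ MeV², so pc = 6563 MeV.
λ = hc/(pc) = 1240 MeV·fm / 6563 MeV = 0.189 fm.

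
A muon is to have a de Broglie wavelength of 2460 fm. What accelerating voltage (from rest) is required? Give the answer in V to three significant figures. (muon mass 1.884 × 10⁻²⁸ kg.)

p = h/λ = 6.626 × 10⁻³⁴ / 2.460 × 10⁻¹² = 2.693 × 10⁻²² kg·m/s.
KE = p²/(2m) = 1.925 × 10⁻¹⁶ J.
V = KE/e = 1.925 × 10⁻¹⁶ / (1.602 × 10⁻¹⁹) = 1200 V.

V = 1200 V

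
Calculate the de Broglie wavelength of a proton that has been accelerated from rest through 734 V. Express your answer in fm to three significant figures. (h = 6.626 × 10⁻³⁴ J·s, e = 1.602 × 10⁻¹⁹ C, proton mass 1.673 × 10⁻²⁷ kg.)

λ = 1060 fm

KE = eV = 1.602 × 10⁻¹⁹ × 734.0 = 1.176 × 10⁻¹⁶ J.
p = √(2mKE) = √(2 × 1.673 × 10⁻²⁷ × 1.176 × 10⁻¹⁶) = 6.273 × 10⁻²² kg·m/s.
λ = h/p = 6.626 × 10⁻³⁴ / 6.273 × 10⁻²² = 1.06 × 10⁻¹² m = 1060 fm.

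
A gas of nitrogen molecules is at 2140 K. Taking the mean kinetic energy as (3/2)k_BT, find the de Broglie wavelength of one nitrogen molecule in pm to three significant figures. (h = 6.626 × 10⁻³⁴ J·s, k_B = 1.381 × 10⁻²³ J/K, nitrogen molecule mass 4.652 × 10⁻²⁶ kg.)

KE = (3/2)k_BT = 1.5 × 1.381 × 10⁻²³ × 2140 = 4.433 × 10⁻²⁰ J.
p = √(2mKE) = √(2 × 4.652 × 10⁻²⁶ × 4.433 × 10⁻²⁰) = 6.422 × 10⁻²³ kg·m/s.
λ = h/p = 1.03 × 10⁻¹¹ m = 10.3 pm.

λ = 10.3 pm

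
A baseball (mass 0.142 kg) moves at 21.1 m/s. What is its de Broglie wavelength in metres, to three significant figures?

λ = 2.21 × 10⁻³⁴ m

p = mv = 0.142 × 21.1 = 2.996 kg·m/s.
λ = h/p = 6.626 × 10⁻³⁴ / 2.996 = 2.21 × 10⁻³⁴ m.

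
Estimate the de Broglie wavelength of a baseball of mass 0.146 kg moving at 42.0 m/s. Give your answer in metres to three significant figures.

λ = 1.08 × 10⁻³⁴ m

p = mv = 0.146 × 42.0 = 6.132 kg·m/s.
λ = h/p = 6.626 × 10⁻³⁴ / 6.132 = 1.08 × 10⁻³⁴ m.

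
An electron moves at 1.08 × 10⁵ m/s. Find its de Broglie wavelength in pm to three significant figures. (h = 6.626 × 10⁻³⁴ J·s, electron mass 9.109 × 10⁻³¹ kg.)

λ = 6740 pm

p = mv = 9.109 × 10⁻³¹ × 1.08 × 10⁵ = 9.838 × 10⁻²⁶ kg·m/s.
λ = h/p = 6.626 × 10⁻³⁴ / 9.838 × 10⁻²⁶ = 6.74 × 10⁻⁹ m = 6740 pm.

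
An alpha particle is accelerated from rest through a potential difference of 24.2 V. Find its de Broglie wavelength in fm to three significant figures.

KE = 2eV = 2 × 1.602 × 10⁻¹⁹ × 24.20 = 7.754 × 10⁻¹⁸ J.
p = √(2mKE) = √(2 × 6.645 × 10⁻²⁷ × 7.754 × 10⁻¹⁸) = 3.210 × 10⁻²² kg·m/s.
λ = h/p = 6.626 × 10⁻³⁴ / 3.210 × 10⁻²² = 2.06 × 10⁻¹² m = 2060 fm.

λ = 2060 fm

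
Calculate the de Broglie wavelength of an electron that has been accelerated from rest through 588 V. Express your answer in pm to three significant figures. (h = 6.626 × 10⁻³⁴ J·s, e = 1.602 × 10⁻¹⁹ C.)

λ = 50.6 pm

KE = eV = 1.602 × 10⁻¹⁹ × 588.0 = 9.420 × 10⁻¹⁷ J.
p = √(2mKE) = √(2 × 9.109 × 10⁻³¹ × 9.420 × 10⁻¹⁷) = 1.310 × 10⁻²³ kg·m/s.
λ = h/p = 6.626 × 10⁻³⁴ / 1.310 × 10⁻²³ = 5.06 × 10⁻¹¹ m = 50.6 pm.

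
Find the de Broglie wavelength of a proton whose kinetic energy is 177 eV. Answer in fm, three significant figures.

KE = 177 eV = 2.836 × 10⁻¹⁷ J.
p = √(2mKE) = √(2 × 1.673 × 10⁻²⁷ × 2.836 × 10⁻¹⁷) = 3.080 × 10⁻²² kg·m/s.
λ = h/p = 6.626 × 10⁻³⁴ / 3.080 × 10⁻²² = 2.15 × 10⁻¹² m = 2150 fm.

λ = 2150 fm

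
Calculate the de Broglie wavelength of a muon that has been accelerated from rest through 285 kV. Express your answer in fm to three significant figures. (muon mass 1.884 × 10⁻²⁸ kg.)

KE = eV = 1.602 × 10⁻¹⁹ × 2.850 × 10⁵ = 4.566 × 10⁻¹⁴ J.
p = √(2mKE) = √(2 × 1.884 × 10⁻²⁸ × 4.566 × 10⁻¹⁴) = 4.148 × 10⁻²¹ kg·m/s.
λ = h/p = 6.626 × 10⁻³⁴ / 4.148 × 10⁻²¹ = 1.60 × 10⁻¹³ m = 160 fm.

λ = 160 fm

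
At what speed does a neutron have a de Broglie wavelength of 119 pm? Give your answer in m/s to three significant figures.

v = 3320 m/s

p = h/λ = 6.626 × 10⁻³⁴ / 1.190 × 10⁻¹⁰ = 5.568 × 10⁻²⁴ kg·m/s.
v = p/m = 5.568 × 10⁻²⁴ / 1.675 × 10⁻²⁷ = 3.32 × 10³ m/s = 3320 m/s.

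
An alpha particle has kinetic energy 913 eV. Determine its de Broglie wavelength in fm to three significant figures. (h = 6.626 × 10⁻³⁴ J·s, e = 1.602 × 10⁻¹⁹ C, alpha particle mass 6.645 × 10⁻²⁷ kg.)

λ = 475 fm

KE = 913 eV = 1.463 × 10⁻¹⁶ J.
p = √(2mKE) = √(2 × 6.645 × 10⁻²⁷ × 1.463 × 10⁻¹⁶) = 1.394 × 10⁻²¹ kg·m/s.
λ = h/p = 6.626 × 10⁻³⁴ / 1.394 × 10⁻²¹ = 4.75 × 10⁻¹³ m = 475 fm.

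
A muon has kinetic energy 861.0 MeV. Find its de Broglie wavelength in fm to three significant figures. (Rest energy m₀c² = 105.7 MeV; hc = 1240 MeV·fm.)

Total energy E = KE + m₀c² = 861.0 + 105.7 = 966.7 MeV.
(pc)² = E² − (m₀c²)² = (966.7)² − (105.7)² = 9.233 × 10⁵ MeV², so pc = 960.9 MeV.
λ = hc/(pc) = 1240 MeV·fm / 960.9 MeV = 1.29 fm.

λ = 1.29 fm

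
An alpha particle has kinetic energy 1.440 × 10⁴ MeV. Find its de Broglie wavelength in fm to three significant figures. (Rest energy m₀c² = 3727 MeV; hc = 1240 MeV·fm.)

Total energy E = KE + m₀c² = 1.440 × 10⁴ + 3727 = 18127 MeV.
(pc)² = E² − (m₀c²)² = (18127)² − (3727)² = 3.147 × 10⁸ MeV², so pc = 1.774 × 10⁴ MeV.
λ = hc/(pc) = 1240 MeV·fm / 1.774 × 10⁴ MeV = 0.0699 fm.

λ = 0.0699 fm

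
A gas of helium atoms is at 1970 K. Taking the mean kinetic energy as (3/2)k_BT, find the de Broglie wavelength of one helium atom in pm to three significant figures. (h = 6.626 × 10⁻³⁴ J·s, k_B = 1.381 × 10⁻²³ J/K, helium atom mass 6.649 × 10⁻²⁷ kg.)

λ = 28.4 pm

KE = (3/2)k_BT = 1.5 × 1.381 × 10⁻²³ × 1970 = 4.081 × 10⁻²⁰ J.
p = √(2mKE) = √(2 × 6.649 × 10⁻²⁷ × 4.081 × 10⁻²⁰) = 2.330 × 10⁻²³ kg·m/s.
λ = h/p = 2.84 × 10⁻¹¹ m = 28.4 pm.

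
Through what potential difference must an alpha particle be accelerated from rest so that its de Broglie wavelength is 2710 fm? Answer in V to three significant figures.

V = 14.0 V

p = h/λ = 6.626 × 10⁻³⁴ / 2.710 × 10⁻¹² = 2.445 × 10⁻²² kg·m/s.
KE = p²/(2m) = 4.498 × 10⁻¹⁸ J.
V = KE/2e = 4.498 × 10⁻¹⁸ / (2 × 1.602 × 10⁻¹⁹) = 14.0 V.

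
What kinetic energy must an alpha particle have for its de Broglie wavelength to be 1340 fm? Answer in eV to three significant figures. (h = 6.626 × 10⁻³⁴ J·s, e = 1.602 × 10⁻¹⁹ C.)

KE = 115 eV

p = h/λ = 6.626 × 10⁻³⁴ / 1.340 × 10⁻¹² = 4.945 × 10⁻²² kg·m/s.
KE = p²/(2m) = (4.945 × 10⁻²²)² / (2 × 6.645 × 10⁻²⁷) = 1.840 × 10⁻¹⁷ J = 115 eV.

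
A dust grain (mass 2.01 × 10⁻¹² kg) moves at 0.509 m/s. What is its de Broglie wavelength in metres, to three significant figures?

λ = 6.48 × 10⁻²² m

p = mv = 2.01 × 10⁻¹² × 0.509 = 1.023 × 10⁻¹² kg·m/s.
λ = h/p = 6.626 × 10⁻³⁴ / 1.023 × 10⁻¹² = 6.48 × 10⁻²² m.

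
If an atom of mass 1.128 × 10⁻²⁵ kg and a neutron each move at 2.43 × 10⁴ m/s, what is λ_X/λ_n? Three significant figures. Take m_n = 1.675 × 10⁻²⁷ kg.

At fixed v, p = mv so λ = h/(mv) ∝ 1/m.
λ_X/λ_n = m_n/m_X = 1.675 × 10⁻²⁷/1.128 × 10⁻²⁵ = 0.0148.

λ_X/λ_n = 0.0148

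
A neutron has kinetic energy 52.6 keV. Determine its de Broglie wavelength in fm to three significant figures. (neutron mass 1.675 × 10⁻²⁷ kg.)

KE = 52.6 keV = 8.427 × 10⁻¹⁵ J.
p = √(2mKE) = √(2 × 1.675 × 10⁻²⁷ × 8.427 × 10⁻¹⁵) = 5.313 × 10⁻²¹ kg·m/s.
λ = h/p = 6.626 × 10⁻³⁴ / 5.313 × 10⁻²¹ = 1.25 × 10⁻¹³ m = 125 fm.

λ = 125 fm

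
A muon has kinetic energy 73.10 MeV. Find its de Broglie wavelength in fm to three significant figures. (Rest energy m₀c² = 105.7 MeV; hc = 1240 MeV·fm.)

λ = 8.60 fm

Total energy E = KE + m₀c² = 73.10 + 105.7 = 178.80 MeV.
(pc)² = E² − (m₀c²)² = (178.80)² − (105.7)² = 2.080 × 10⁴ MeV², so pc = 144.2 MeV.
λ = hc/(pc) = 1240 MeV·fm / 144.2 MeV = 8.60 fm.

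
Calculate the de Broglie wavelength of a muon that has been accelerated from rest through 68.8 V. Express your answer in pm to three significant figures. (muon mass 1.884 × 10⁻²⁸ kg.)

λ = 10.3 pm

KE = eV = 1.602 × 10⁻¹⁹ × 68.80 = 1.102 × 10⁻¹⁷ J.
p = √(2mKE) = √(2 × 1.884 × 10⁻²⁸ × 1.102 × 10⁻¹⁷) = 6.444 × 10⁻²³ kg·m/s.
λ = h/p = 6.626 × 10⁻³⁴ / 6.444 × 10⁻²³ = 1.03 × 10⁻¹¹ m = 10.3 pm.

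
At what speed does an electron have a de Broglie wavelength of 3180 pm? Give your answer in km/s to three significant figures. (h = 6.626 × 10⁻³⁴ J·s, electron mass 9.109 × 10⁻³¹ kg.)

p = h/λ = 6.626 × 10⁻³⁴ / 3.180 × 10⁻⁹ = 2.084 × 10⁻²⁵ kg·m/s.
v = p/m = 2.084 × 10⁻²⁵ / 9.109 × 10⁻³¹ = 2.29 × 10⁵ m/s = 229 km/s.

v = 229 km/s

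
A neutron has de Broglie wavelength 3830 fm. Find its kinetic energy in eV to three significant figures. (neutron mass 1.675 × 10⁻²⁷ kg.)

KE = 55.8 eV

p = h/λ = 6.626 × 10⁻³⁴ / 3.830 × 10⁻¹² = 1.730 × 10⁻²² kg·m/s.
KE = p²/(2m) = (1.730 × 10⁻²²)² / (2 × 1.675 × 10⁻²⁷) = 8.934 × 10⁻¹⁸ J = 55.8 eV.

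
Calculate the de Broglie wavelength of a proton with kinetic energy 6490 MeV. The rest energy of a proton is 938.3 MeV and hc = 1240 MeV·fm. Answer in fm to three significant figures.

Total energy E = KE + m₀c² = 6490 + 938.3 = 7428.3 MeV.
(pc)² = E² − (m₀c²)² = (7428.3)² − (938.3)² = 5.430 × 10⁷ MeV², so pc = 7369 MeV.
λ = hc/(pc) = 1240 MeV·fm / 7369 MeV = 0.168 fm.

λ = 0.168 fm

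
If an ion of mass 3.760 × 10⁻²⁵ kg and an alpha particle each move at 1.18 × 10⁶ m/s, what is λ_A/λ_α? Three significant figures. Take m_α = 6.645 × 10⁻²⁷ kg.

λ_A/λ_α = 0.0177

At fixed v, p = mv so λ = h/(mv) ∝ 1/m.
λ_A/λ_α = m_α/m_A = 6.645 × 10⁻²⁷/3.760 × 10⁻²⁵ = 0.0177.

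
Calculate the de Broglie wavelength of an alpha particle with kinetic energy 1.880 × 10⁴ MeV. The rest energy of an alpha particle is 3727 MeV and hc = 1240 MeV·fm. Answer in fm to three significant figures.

Total energy E = KE + m₀c² = 1.880 × 10⁴ + 3727 = 22527 MeV.
(pc)² = E² − (m₀c²)² = (22527)² − (3727)² = 4.936 × 10⁸ MeV², so pc = 2.222 × 10⁴ MeV.
λ = hc/(pc) = 1240 MeV·fm / 2.222 × 10⁴ MeV = 0.0558 fm.

λ = 0.0558 fm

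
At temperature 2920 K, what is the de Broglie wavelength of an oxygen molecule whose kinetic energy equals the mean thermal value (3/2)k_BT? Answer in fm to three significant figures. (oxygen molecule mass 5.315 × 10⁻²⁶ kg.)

KE = (3/2)k_BT = 1.5 × 1.381 × 10⁻²³ × 2920 = 6.049 × 10⁻²⁰ J.
p = √(2mKE) = √(2 × 5.315 × 10⁻²⁶ × 6.049 × 10⁻²⁰) = 8.019 × 10⁻²³ kg·m/s.
λ = h/p = 8.26 × 10⁻¹² m = 8260 fm.

λ = 8260 fm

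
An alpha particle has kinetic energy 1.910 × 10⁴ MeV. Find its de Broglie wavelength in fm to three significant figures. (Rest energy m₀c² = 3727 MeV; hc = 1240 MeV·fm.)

Total energy E = KE + m₀c² = 1.910 × 10⁴ + 3727 = 22827 MeV.
(pc)² = E² − (m₀c²)² = (22827)² − (3727)² = 5.072 × 10⁸ MeV², so pc = 2.252 × 10⁴ MeV.
λ = hc/(pc) = 1240 MeV·fm / 2.252 × 10⁴ MeV = 0.0551 fm.

λ = 0.0551 fm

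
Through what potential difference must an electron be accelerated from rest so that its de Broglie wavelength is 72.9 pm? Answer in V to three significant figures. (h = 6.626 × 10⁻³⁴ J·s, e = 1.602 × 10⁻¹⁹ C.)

p = h/λ = 6.626 × 10⁻³⁴ / 7.290 × 10⁻¹¹ = 9.089 × 10⁻²⁴ kg·m/s.
KE = p²/(2m) = 4.535 × 10⁻¹⁷ J.
V = KE/e = 4.535 × 10⁻¹⁷ / (1.602 × 10⁻¹⁹) = 283 V.

V = 283 V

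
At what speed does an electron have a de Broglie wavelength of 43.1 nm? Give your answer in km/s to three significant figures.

p = h/λ = 6.626 × 10⁻³⁴ / 4.310 × 10⁻⁸ = 1.537 × 10⁻²⁶ kg·m/s.
v = p/m = 1.537 × 10⁻²⁶ / 9.109 × 10⁻³¹ = 1.69 × 10⁴ m/s = 16.9 km/s.

v = 16.9 km/s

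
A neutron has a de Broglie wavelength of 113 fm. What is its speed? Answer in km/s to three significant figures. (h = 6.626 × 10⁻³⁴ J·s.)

p = h/λ = 6.626 × 10⁻³⁴ / 1.130 × 10⁻¹³ = 5.864 × 10⁻²¹ kg·m/s.
v = p/m = 5.864 × 10⁻²¹ / 1.675 × 10⁻²⁷ = 3.50 × 10⁶ m/s = 3500 km/s.

v = 3500 km/s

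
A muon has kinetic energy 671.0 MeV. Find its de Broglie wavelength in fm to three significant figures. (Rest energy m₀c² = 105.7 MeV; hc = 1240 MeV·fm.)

λ = 1.61 fm

Total energy E = KE + m₀c² = 671.0 + 105.7 = 776.7 MeV.
(pc)² = E² − (m₀c²)² = (776.7)² − (105.7)² = 5.921 × 10⁵ MeV², so pc = 769.5 MeV.
λ = hc/(pc) = 1240 MeV·fm / 769.5 MeV = 1.61 fm.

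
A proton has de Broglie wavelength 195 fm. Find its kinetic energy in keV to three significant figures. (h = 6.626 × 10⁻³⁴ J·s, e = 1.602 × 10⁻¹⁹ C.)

p = h/λ = 6.626 × 10⁻³⁴ / 1.950 × 10⁻¹³ = 3.398 × 10⁻²¹ kg·m/s.
KE = p²/(2m) = (3.398 × 10⁻²¹)² / (2 × 1.673 × 10⁻²⁷) = 3.451 × 10⁻¹⁵ J = 21.5 keV.

KE = 21.5 keV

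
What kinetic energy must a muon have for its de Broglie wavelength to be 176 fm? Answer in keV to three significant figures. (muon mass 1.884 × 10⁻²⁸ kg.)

KE = 235 keV

p = h/λ = 6.626 × 10⁻³⁴ / 1.760 × 10⁻¹³ = 3.765 × 10⁻²¹ kg·m/s.
KE = p²/(2m) = (3.765 × 10⁻²¹)² / (2 × 1.884 × 10⁻²⁸) = 3.762 × 10⁻¹⁴ J = 235 keV.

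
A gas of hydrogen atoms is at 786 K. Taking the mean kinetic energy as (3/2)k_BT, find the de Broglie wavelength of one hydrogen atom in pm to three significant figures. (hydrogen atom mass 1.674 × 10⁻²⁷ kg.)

λ = 89.7 pm

KE = (3/2)k_BT = 1.5 × 1.381 × 10⁻²³ × 786 = 1.628 × 10⁻²⁰ J.
p = √(2mKE) = √(2 × 1.674 × 10⁻²⁷ × 1.628 × 10⁻²⁰) = 7.383 × 10⁻²⁴ kg·m/s.
λ = h/p = 8.97 × 10⁻¹¹ m = 89.7 pm.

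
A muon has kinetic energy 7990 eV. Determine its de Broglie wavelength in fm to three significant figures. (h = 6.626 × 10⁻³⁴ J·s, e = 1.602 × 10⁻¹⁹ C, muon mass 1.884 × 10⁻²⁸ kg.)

λ = 954 fm

KE = 7990 eV = 1.280 × 10⁻¹⁵ J.
p = √(2mKE) = √(2 × 1.884 × 10⁻²⁸ × 1.280 × 10⁻¹⁵) = 6.945 × 10⁻²² kg·m/s.
λ = h/p = 6.626 × 10⁻³⁴ / 6.945 × 10⁻²² = 9.54 × 10⁻¹³ m = 954 fm.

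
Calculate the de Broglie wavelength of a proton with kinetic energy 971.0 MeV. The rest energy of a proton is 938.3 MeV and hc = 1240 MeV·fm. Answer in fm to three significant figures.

Total energy E = KE + m₀c² = 971.0 + 938.3 = 1909.3 MeV.
(pc)² = E² − (m₀c²)² = (1909.3)² − (938.3)² = 2.765 × 10⁶ MeV², so pc = 1663 MeV.
λ = hc/(pc) = 1240 MeV·fm / 1663 MeV = 0.746 fm.

λ = 0.746 fm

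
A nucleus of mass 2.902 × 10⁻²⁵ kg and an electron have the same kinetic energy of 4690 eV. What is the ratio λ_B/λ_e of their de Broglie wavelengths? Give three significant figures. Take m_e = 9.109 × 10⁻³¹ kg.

λ_B/λ_e = 1.77 × 10⁻³

At fixed KE, p = √(2mKE) so λ = h/p ∝ 1/√m.
λ_B/λ_e = √(m_e/m_B) = √(9.109 × 10⁻³¹/2.902 × 10⁻²⁵) = √(3.139 × 10⁻⁶) = 1.77 × 10⁻³.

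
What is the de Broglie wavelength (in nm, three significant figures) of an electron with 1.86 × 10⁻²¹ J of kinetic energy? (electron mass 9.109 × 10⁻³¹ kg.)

p = √(2mKE) = √(2 × 9.109 × 10⁻³¹ × 1.860 × 10⁻²¹) = 5.821 × 10⁻²⁶ kg·m/s.
λ = h/p = 6.626 × 10⁻³⁴ / 5.821 × 10⁻²⁶ = 1.14 × 10⁻⁸ m = 11.4 nm.

λ = 11.4 nm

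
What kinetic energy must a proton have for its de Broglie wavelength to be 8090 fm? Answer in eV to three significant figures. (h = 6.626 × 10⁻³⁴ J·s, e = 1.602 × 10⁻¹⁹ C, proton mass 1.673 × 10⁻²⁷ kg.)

KE = 12.5 eV

p = h/λ = 6.626 × 10⁻³⁴ / 8.090 × 10⁻¹² = 8.190 × 10⁻²³ kg·m/s.
KE = p²/(2m) = (8.190 × 10⁻²³)² / (2 × 1.673 × 10⁻²⁷) = 2.005 × 10⁻¹⁸ J = 12.5 eV.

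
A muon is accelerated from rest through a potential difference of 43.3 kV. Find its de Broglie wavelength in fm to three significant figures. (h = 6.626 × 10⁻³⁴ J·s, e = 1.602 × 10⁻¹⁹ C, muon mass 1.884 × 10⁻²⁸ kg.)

KE = eV = 1.602 × 10⁻¹⁹ × 4.330 × 10⁴ = 6.937 × 10⁻¹⁵ J.
p = √(2mKE) = √(2 × 1.884 × 10⁻²⁸ × 6.937 × 10⁻¹⁵) = 1.617 × 10⁻²¹ kg·m/s.
λ = h/p = 6.626 × 10⁻³⁴ / 1.617 × 10⁻²¹ = 4.10 × 10⁻¹³ m = 410 fm.

λ = 410 fm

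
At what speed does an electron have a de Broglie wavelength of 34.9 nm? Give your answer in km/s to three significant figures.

v = 20.8 km/s

p = h/λ = 6.626 × 10⁻³⁴ / 3.490 × 10⁻⁸ = 1.899 × 10⁻²⁶ kg·m/s.
v = p/m = 1.899 × 10⁻²⁶ / 9.109 × 10⁻³¹ = 2.08 × 10⁴ m/s = 20.8 km/s.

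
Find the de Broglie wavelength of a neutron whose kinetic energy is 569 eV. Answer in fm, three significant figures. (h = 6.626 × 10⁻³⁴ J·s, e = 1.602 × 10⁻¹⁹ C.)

KE = 569 eV = 9.115 × 10⁻¹⁷ J.
p = √(2mKE) = √(2 × 1.675 × 10⁻²⁷ × 9.115 × 10⁻¹⁷) = 5.526 × 10⁻²² kg·m/s.
λ = h/p = 6.626 × 10⁻³⁴ / 5.526 × 10⁻²² = 1.20 × 10⁻¹² m = 1200 fm.

λ = 1200 fm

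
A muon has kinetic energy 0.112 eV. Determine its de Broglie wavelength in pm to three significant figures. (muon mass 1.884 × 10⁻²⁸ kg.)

λ = 255 pm

KE = 0.112 eV = 1.794 × 10⁻²⁰ J.
p = √(2mKE) = √(2 × 1.884 × 10⁻²⁸ × 1.794 × 10⁻²⁰) = 2.600 × 10⁻²⁴ kg·m/s.
λ = h/p = 6.626 × 10⁻³⁴ / 2.600 × 10⁻²⁴ = 2.55 × 10⁻¹⁰ m = 255 pm.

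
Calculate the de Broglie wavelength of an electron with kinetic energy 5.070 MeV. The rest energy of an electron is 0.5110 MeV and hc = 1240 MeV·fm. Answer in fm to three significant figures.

λ = 223 fm

Total energy E = KE + m₀c² = 5.070 + 0.5110 = 5.5810 MeV.
(pc)² = E² − (m₀c²)² = (5.5810)² − (0.5110)² = 30.89 MeV², so pc = 5.558 MeV.
λ = hc/(pc) = 1240 MeV·fm / 5.558 MeV = 223 fm.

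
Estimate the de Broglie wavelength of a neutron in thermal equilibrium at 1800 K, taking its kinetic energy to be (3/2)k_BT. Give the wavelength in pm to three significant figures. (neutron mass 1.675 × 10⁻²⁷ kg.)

λ = 59.3 pm

KE = (3/2)k_BT = 1.5 × 1.381 × 10⁻²³ × 1800 = 3.729 × 10⁻²⁰ J.
p = √(2mKE) = √(2 × 1.675 × 10⁻²⁷ × 3.729 × 10⁻²⁰) = 1.118 × 10⁻²³ kg·m/s.
λ = h/p = 5.93 × 10⁻¹¹ m = 59.3 pm.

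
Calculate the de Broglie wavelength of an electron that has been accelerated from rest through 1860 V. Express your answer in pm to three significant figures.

λ = 28.4 pm

KE = eV = 1.602 × 10⁻¹⁹ × 1860 = 2.980 × 10⁻¹⁶ J.
p = √(2mKE) = √(2 × 9.109 × 10⁻³¹ × 2.980 × 10⁻¹⁶) = 2.330 × 10⁻²³ kg·m/s.
λ = h/p = 6.626 × 10⁻³⁴ / 2.330 × 10⁻²³ = 2.84 × 10⁻¹¹ m = 28.4 pm.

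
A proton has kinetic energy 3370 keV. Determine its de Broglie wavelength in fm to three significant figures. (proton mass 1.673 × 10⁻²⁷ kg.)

KE = 3370 keV = 5.399 × 10⁻¹³ J.
p = √(2mKE) = √(2 × 1.673 × 10⁻²⁷ × 5.399 × 10⁻¹³) = 4.250 × 10⁻²⁰ kg·m/s.
λ = h/p = 6.626 × 10⁻³⁴ / 4.250 × 10⁻²⁰ = 1.56 × 10⁻¹⁴ m = 15.6 fm.

λ = 15.6 fm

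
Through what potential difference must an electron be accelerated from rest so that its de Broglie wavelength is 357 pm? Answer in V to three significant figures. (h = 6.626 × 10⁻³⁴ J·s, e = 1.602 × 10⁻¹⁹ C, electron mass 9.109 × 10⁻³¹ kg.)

V = 11.8 V

p = h/λ = 6.626 × 10⁻³⁴ / 3.570 × 10⁻¹⁰ = 1.856 × 10⁻²⁴ kg·m/s.
KE = p²/(2m) = 1.891 × 10⁻¹⁸ J.
V = KE/e = 1.891 × 10⁻¹⁸ / (1.602 × 10⁻¹⁹) = 11.8 V.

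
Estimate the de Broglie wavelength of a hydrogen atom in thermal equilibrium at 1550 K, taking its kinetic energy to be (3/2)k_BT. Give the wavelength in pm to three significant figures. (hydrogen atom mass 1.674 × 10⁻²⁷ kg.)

λ = 63.9 pm

KE = (3/2)k_BT = 1.5 × 1.381 × 10⁻²³ × 1550 = 3.211 × 10⁻²⁰ J.
p = √(2mKE) = √(2 × 1.674 × 10⁻²⁷ × 3.211 × 10⁻²⁰) = 1.037 × 10⁻²³ kg·m/s.
λ = h/p = 6.39 × 10⁻¹¹ m = 63.9 pm.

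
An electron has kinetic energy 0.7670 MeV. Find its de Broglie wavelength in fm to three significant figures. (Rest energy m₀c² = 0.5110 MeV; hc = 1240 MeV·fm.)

λ = 1060 fm

Total energy E = KE + m₀c² = 0.7670 + 0.5110 = 1.2780 MeV.
(pc)² = E² − (m₀c²)² = (1.2780)² − (0.5110)² = 1.372 MeV², so pc = 1.171 MeV.
λ = hc/(pc) = 1240 MeV·fm / 1.171 MeV = 1060 fm.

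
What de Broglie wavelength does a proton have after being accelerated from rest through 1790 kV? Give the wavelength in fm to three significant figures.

λ = 21.4 fm

KE = eV = 1.602 × 10⁻¹⁹ × 1.790 × 10⁶ = 2.868 × 10⁻¹³ J.
p = √(2mKE) = √(2 × 1.673 × 10⁻²⁷ × 2.868 × 10⁻¹³) = 3.098 × 10⁻²⁰ kg·m/s.
λ = h/p = 6.626 × 10⁻³⁴ / 3.098 × 10⁻²⁰ = 2.14 × 10⁻¹⁴ m = 21.4 fm.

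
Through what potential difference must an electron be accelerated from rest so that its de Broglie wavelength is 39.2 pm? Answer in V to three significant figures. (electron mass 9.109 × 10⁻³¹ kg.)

p = h/λ = 6.626 × 10⁻³⁴ / 3.920 × 10⁻¹¹ = 1.690 × 10⁻²³ kg·m/s.
KE = p²/(2m) = 1.568 × 10⁻¹⁶ J.
V = KE/e = 1.568 × 10⁻¹⁶ / (1.602 × 10⁻¹⁹) = 979 V.

V = 979 V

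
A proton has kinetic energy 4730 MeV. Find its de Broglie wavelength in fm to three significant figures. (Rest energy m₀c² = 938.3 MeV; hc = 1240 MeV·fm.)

Total energy E = KE + m₀c² = 4730 + 938.3 = 5668.3 MeV.
(pc)² = E² − (m₀c²)² = (5668.3)² − (938.3)² = 3.125 × 10⁷ MeV², so pc = 5590 MeV.
λ = hc/(pc) = 1240 MeV·fm / 5590 MeV = 0.222 fm.

λ = 0.222 fm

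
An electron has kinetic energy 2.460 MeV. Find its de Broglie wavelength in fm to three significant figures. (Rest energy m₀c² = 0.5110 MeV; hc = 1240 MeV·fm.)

Total energy E = KE + m₀c² = 2.460 + 0.5110 = 2.9710 MeV.
(pc)² = E² − (m₀c²)² = (2.9710)² − (0.5110)² = 8.566 MeV², so pc = 2.927 MeV.
λ = hc/(pc) = 1240 MeV·fm / 2.927 MeV = 424 fm.

λ = 424 fm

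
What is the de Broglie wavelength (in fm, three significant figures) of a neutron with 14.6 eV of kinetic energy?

KE = 14.6 eV = 2.339 × 10⁻¹⁸ J.
p = √(2mKE) = √(2 × 1.675 × 10⁻²⁷ × 2.339 × 10⁻¹⁸) = 8.852 × 10⁻²³ kg·m/s.
λ = h/p = 6.626 × 10⁻³⁴ / 8.852 × 10⁻²³ = 7.49 × 10⁻¹² m = 7490 fm.

λ = 7490 fm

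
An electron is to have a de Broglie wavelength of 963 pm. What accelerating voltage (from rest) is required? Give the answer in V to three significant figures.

V = 1.62 V

p = h/λ = 6.626 × 10⁻³⁴ / 9.630 × 10⁻¹⁰ = 6.881 × 10⁻²⁵ kg·m/s.
KE = p²/(2m) = 2.599 × 10⁻¹⁹ J.
V = KE/e = 2.599 × 10⁻¹⁹ / (1.602 × 10⁻¹⁹) = 1.62 V.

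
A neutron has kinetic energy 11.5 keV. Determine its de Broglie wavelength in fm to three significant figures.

λ = 267 fm

KE = 11.5 keV = 1.842 × 10⁻¹⁵ J.
p = √(2mKE) = √(2 × 1.675 × 10⁻²⁷ × 1.842 × 10⁻¹⁵) = 2.484 × 10⁻²¹ kg·m/s.
λ = h/p = 6.626 × 10⁻³⁴ / 2.484 × 10⁻²¹ = 2.67 × 10⁻¹³ m = 267 fm.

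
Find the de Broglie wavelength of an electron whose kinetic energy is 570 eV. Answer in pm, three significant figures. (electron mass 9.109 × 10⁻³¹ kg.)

λ = 51.4 pm

KE = 570 eV = 9.131 × 10⁻¹⁷ J.
p = √(2mKE) = √(2 × 9.109 × 10⁻³¹ × 9.131 × 10⁻¹⁷) = 1.290 × 10⁻²³ kg·m/s.
λ = h/p = 6.626 × 10⁻³⁴ / 1.290 × 10⁻²³ = 5.14 × 10⁻¹¹ m = 51.4 pm.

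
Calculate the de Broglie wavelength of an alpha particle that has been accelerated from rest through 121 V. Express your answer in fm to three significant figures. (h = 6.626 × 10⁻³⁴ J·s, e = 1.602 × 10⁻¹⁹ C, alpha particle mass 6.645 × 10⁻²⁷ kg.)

λ = 923 fm

KE = 2eV = 2 × 1.602 × 10⁻¹⁹ × 121.0 = 3.877 × 10⁻¹⁷ J.
p = √(2mKE) = √(2 × 6.645 × 10⁻²⁷ × 3.877 × 10⁻¹⁷) = 7.178 × 10⁻²² kg·m/s.
λ = h/p = 6.626 × 10⁻³⁴ / 7.178 × 10⁻²² = 9.23 × 10⁻¹³ m = 923 fm.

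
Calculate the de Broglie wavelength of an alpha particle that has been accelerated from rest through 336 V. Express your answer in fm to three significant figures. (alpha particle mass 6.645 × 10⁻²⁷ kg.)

KE = 2eV = 2 × 1.602 × 10⁻¹⁹ × 336.0 = 1.077 × 10⁻¹⁶ J.
p = √(2mKE) = √(2 × 6.645 × 10⁻²⁷ × 1.077 × 10⁻¹⁶) = 1.196 × 10⁻²¹ kg·m/s.
λ = h/p = 6.626 × 10⁻³⁴ / 1.196 × 10⁻²¹ = 5.54 × 10⁻¹³ m = 554 fm.

λ = 554 fm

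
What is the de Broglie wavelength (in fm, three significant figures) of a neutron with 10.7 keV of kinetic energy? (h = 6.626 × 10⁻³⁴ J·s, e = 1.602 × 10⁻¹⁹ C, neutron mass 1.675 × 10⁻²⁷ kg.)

λ = 277 fm

KE = 10.7 keV = 1.714 × 10⁻¹⁵ J.
p = √(2mKE) = √(2 × 1.675 × 10⁻²⁷ × 1.714 × 10⁻¹⁵) = 2.396 × 10⁻²¹ kg·m/s.
λ = h/p = 6.626 × 10⁻³⁴ / 2.396 × 10⁻²¹ = 2.77 × 10⁻¹³ m = 277 fm.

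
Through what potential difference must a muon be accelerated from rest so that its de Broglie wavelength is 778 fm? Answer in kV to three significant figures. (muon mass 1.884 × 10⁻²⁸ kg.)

V = 12.0 kV

p = h/λ = 6.626 × 10⁻³⁴ / 7.780 × 10⁻¹³ = 8.517 × 10⁻²² kg·m/s.
KE = p²/(2m) = 1.925 × 10⁻¹⁵ J.
V = KE/e = 1.925 × 10⁻¹⁵ / (1.602 × 10⁻¹⁹) = 12.0 kV.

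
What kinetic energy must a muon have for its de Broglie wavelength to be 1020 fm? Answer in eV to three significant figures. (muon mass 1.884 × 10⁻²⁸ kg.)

KE = 6990 eV

p = h/λ = 6.626 × 10⁻³⁴ / 1.020 × 10⁻¹² = 6.496 × 10⁻²² kg·m/s.
KE = p²/(2m) = (6.496 × 10⁻²²)² / (2 × 1.884 × 10⁻²⁸) = 1.120 × 10⁻¹⁵ J = 6990 eV.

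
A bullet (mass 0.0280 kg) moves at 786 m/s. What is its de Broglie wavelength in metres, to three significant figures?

λ = 3.01 × 10⁻³⁵ m

p = mv = 0.0280 × 786 = 2.201 × 10¹ kg·m/s.
λ = h/p = 6.626 × 10⁻³⁴ / 2.201 × 10¹ = 3.01 × 10⁻³⁵ m.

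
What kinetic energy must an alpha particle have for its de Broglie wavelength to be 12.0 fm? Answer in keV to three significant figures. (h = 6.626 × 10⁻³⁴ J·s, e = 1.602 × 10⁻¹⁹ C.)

KE = 1430 keV

p = h/λ = 6.626 × 10⁻³⁴ / 1.200 × 10⁻¹⁴ = 5.522 × 10⁻²⁰ kg·m/s.
KE = p²/(2m) = (5.522 × 10⁻²⁰)² / (2 × 6.645 × 10⁻²⁷) = 2.294 × 10⁻¹³ J = 1430 keV.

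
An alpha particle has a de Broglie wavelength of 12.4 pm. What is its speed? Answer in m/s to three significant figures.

p = h/λ = 6.626 × 10⁻³⁴ / 1.240 × 10⁻¹¹ = 5.344 × 10⁻²³ kg·m/s.
v = p/m = 5.344 × 10⁻²³ / 6.645 × 10⁻²⁷ = 8.04 × 10³ m/s = 8040 m/s.

v = 8040 m/s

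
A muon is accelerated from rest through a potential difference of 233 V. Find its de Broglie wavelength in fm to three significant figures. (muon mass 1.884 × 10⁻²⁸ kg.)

λ = 5590 fm

KE = eV = 1.602 × 10⁻¹⁹ × 233.0 = 3.733 × 10⁻¹⁷ J.
p = √(2mKE) = √(2 × 1.884 × 10⁻²⁸ × 3.733 × 10⁻¹⁷) = 1.186 × 10⁻²² kg·m/s.
λ = h/p = 6.626 × 10⁻³⁴ / 1.186 × 10⁻²² = 5.59 × 10⁻¹² m = 5590 fm.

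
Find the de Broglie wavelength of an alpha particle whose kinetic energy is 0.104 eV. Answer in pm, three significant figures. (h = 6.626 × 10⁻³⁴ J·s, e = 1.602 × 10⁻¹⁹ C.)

λ = 44.5 pm

KE = 0.104 eV = 1.666 × 10⁻²⁰ J.
p = √(2mKE) = √(2 × 6.645 × 10⁻²⁷ × 1.666 × 10⁻²⁰) = 1.488 × 10⁻²³ kg·m/s.
λ = h/p = 6.626 × 10⁻³⁴ / 1.488 × 10⁻²³ = 4.45 × 10⁻¹¹ m = 44.5 pm.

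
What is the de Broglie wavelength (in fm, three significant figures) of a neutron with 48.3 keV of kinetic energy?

KE = 48.3 keV = 7.738 × 10⁻¹⁵ J.
p = √(2mKE) = √(2 × 1.675 × 10⁻²⁷ × 7.738 × 10⁻¹⁵) = 5.091 × 10⁻²¹ kg·m/s.
λ = h/p = 6.626 × 10⁻³⁴ / 5.091 × 10⁻²¹ = 1.30 × 10⁻¹³ m = 130 fm.

λ = 130 fm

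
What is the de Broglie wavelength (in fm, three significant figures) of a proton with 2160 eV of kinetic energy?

KE = 2160 eV = 3.460 × 10⁻¹⁶ J.
p = √(2mKE) = √(2 × 1.673 × 10⁻²⁷ × 3.460 × 10⁻¹⁶) = 1.076 × 10⁻²¹ kg·m/s.
λ = h/p = 6.626 × 10⁻³⁴ / 1.076 × 10⁻²¹ = 6.16 × 10⁻¹³ m = 616 fm.

λ = 616 fm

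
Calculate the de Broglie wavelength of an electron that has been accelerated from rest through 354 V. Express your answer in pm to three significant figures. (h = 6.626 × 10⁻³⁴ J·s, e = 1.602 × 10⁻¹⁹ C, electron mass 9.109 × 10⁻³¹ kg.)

λ = 65.2 pm

KE = eV = 1.602 × 10⁻¹⁹ × 354.0 = 5.671 × 10⁻¹⁷ J.
p = √(2mKE) = √(2 × 9.109 × 10⁻³¹ × 5.671 × 10⁻¹⁷) = 1.016 × 10⁻²³ kg·m/s.
λ = h/p = 6.626 × 10⁻³⁴ / 1.016 × 10⁻²³ = 6.52 × 10⁻¹¹ m = 65.2 pm.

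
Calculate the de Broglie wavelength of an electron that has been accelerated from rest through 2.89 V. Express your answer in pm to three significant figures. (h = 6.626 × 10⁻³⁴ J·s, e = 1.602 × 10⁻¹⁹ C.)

λ = 721 pm

KE = eV = 1.602 × 10⁻¹⁹ × 2.890 = 4.630 × 10⁻¹⁹ J.
p = √(2mKE) = √(2 × 9.109 × 10⁻³¹ × 4.630 × 10⁻¹⁹) = 9.184 × 10⁻²⁵ kg·m/s.
λ = h/p = 6.626 × 10⁻³⁴ / 9.184 × 10⁻²⁵ = 7.21 × 10⁻¹⁰ m = 721 pm.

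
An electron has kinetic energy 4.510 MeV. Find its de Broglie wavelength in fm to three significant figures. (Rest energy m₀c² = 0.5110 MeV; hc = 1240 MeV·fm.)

Total energy E = KE + m₀c² = 4.510 + 0.5110 = 5.0210 MeV.
(pc)² = E² − (m₀c²)² = (5.0210)² − (0.5110)² = 24.95 MeV², so pc = 4.995 MeV.
λ = hc/(pc) = 1240 MeV·fm / 4.995 MeV = 248 fm.

λ = 248 fm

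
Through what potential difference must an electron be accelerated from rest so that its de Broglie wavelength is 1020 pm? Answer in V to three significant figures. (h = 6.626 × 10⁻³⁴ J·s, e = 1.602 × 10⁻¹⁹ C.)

V = 1.45 V

p = h/λ = 6.626 × 10⁻³⁴ / 1.020 × 10⁻⁹ = 6.496 × 10⁻²⁵ kg·m/s.
KE = p²/(2m) = 2.316 × 10⁻¹⁹ J.
V = KE/e = 2.316 × 10⁻¹⁹ / (1.602 × 10⁻¹⁹) = 1.45 V.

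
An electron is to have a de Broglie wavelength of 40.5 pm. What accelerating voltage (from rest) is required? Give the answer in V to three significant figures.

p = h/λ = 6.626 × 10⁻³⁴ / 4.050 × 10⁻¹¹ = 1.636 × 10⁻²³ kg·m/s.
KE = p²/(2m) = 1.469 × 10⁻¹⁶ J.
V = KE/e = 1.469 × 10⁻¹⁶ / (1.602 × 10⁻¹⁹) = 917 V.

V = 917 V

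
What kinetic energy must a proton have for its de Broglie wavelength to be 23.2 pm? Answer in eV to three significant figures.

p = h/λ = 6.626 × 10⁻³⁴ / 2.320 × 10⁻¹¹ = 2.856 × 10⁻²³ kg·m/s.
KE = p²/(2m) = (2.856 × 10⁻²³)² / (2 × 1.673 × 10⁻²⁷) = 2.438 × 10⁻¹⁹ J = 1.52 eV.

KE = 1.52 eV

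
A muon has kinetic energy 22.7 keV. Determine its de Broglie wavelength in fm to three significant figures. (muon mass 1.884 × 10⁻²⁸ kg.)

λ = 566 fm

KE = 22.7 keV = 3.637 × 10⁻¹⁵ J.
p = √(2mKE) = √(2 × 1.884 × 10⁻²⁸ × 3.637 × 10⁻¹⁵) = 1.171 × 10⁻²¹ kg·m/s.
λ = h/p = 6.626 × 10⁻³⁴ / 1.171 × 10⁻²¹ = 5.66 × 10⁻¹³ m = 566 fm.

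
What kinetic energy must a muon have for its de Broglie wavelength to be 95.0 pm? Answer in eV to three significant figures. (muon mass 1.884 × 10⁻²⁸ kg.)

p = h/λ = 6.626 × 10⁻³⁴ / 9.500 × 10⁻¹¹ = 6.975 × 10⁻²⁴ kg·m/s.
KE = p²/(2m) = (6.975 × 10⁻²⁴)² / (2 × 1.884 × 10⁻²⁸) = 1.291 × 10⁻¹⁹ J = 0.806 eV.

KE = 0.806 eV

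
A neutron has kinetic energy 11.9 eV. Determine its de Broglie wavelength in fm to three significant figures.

KE = 11.9 eV = 1.906 × 10⁻¹⁸ J.
p = √(2mKE) = √(2 × 1.675 × 10⁻²⁷ × 1.906 × 10⁻¹⁸) = 7.991 × 10⁻²³ kg·m/s.
λ = h/p = 6.626 × 10⁻³⁴ / 7.991 × 10⁻²³ = 8.29 × 10⁻¹² m = 8290 fm.

λ = 8290 fm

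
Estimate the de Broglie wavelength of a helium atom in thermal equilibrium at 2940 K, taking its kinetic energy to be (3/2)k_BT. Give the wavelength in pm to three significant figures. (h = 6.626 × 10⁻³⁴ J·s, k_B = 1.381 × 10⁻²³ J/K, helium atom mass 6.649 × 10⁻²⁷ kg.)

λ = 23.3 pm

KE = (3/2)k_BT = 1.5 × 1.381 × 10⁻²³ × 2940 = 6.090 × 10⁻²⁰ J.
p = √(2mKE) = √(2 × 6.649 × 10⁻²⁷ × 6.090 × 10⁻²⁰) = 2.846 × 10⁻²³ kg·m/s.
λ = h/p = 2.33 × 10⁻¹¹ m = 23.3 pm.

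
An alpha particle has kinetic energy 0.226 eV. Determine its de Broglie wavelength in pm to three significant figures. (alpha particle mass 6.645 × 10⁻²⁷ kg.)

λ = 30.2 pm

KE = 0.226 eV = 3.621 × 10⁻²⁰ J.
p = √(2mKE) = √(2 × 6.645 × 10⁻²⁷ × 3.621 × 10⁻²⁰) = 2.194 × 10⁻²³ kg·m/s.
λ = h/p = 6.626 × 10⁻³⁴ / 2.194 × 10⁻²³ = 3.02 × 10⁻¹¹ m = 30.2 pm.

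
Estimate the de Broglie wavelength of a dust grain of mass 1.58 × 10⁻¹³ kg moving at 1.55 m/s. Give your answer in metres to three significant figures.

p = mv = 1.58 × 10⁻¹³ × 1.55 = 2.449 × 10⁻¹³ kg·m/s.
λ = h/p = 6.626 × 10⁻³⁴ / 2.449 × 10⁻¹³ = 2.71 × 10⁻²¹ m.

λ = 2.71 × 10⁻²¹ m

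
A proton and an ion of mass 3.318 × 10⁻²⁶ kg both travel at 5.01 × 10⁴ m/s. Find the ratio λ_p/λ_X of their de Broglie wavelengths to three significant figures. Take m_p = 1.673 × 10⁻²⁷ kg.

At fixed v, p = mv so λ = h/(mv) ∝ 1/m.
λ_p/λ_X = m_X/m_p = 3.318 × 10⁻²⁶/1.673 × 10⁻²⁷ = 19.8.

λ_p/λ_X = 19.8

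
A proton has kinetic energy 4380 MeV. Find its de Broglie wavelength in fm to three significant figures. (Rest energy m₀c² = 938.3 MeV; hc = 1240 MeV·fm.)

Total energy E = KE + m₀c² = 4380 + 938.3 = 5318.3 MeV.
(pc)² = E² − (m₀c²)² = (5318.3)² − (938.3)² = 2.740 × 10⁷ MeV², so pc = 5235 MeV.
λ = hc/(pc) = 1240 MeV·fm / 5235 MeV = 0.237 fm.

λ = 0.237 fm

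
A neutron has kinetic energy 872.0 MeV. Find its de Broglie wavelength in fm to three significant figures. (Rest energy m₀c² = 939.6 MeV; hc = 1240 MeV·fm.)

Total energy E = KE + m₀c² = 872.0 + 939.6 = 1811.6 MeV.
(pc)² = E² − (m₀c²)² = (1811.6)² − (939.6)² = 2.399 × 10⁶ MeV², so pc = 1549 MeV.
λ = hc/(pc) = 1240 MeV·fm / 1549 MeV = 0.801 fm.

λ = 0.801 fm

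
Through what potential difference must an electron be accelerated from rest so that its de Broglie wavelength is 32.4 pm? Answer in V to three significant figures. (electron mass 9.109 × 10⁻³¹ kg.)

p = h/λ = 6.626 × 10⁻³⁴ / 3.240 × 10⁻¹¹ = 2.045 × 10⁻²³ kg·m/s.
KE = p²/(2m) = 2.296 × 10⁻¹⁶ J.
V = KE/e = 2.296 × 10⁻¹⁶ / (1.602 × 10⁻¹⁹) = 1430 V.

V = 1430 V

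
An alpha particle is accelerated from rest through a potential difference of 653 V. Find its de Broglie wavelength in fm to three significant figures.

KE = 2eV = 2 × 1.602 × 10⁻¹⁹ × 653.0 = 2.092 × 10⁻¹⁶ J.
p = √(2mKE) = √(2 × 6.645 × 10⁻²⁷ × 2.092 × 10⁻¹⁶) = 1.667 × 10⁻²¹ kg·m/s.
λ = h/p = 6.626 × 10⁻³⁴ / 1.667 × 10⁻²¹ = 3.97 × 10⁻¹³ m = 397 fm.

λ = 397 fm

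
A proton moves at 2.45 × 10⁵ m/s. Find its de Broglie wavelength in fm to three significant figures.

p = mv = 1.673 × 10⁻²⁷ × 2.45 × 10⁵ = 4.099 × 10⁻²² kg·m/s.
λ = h/p = 6.626 × 10⁻³⁴ / 4.099 × 10⁻²² = 1.62 × 10⁻¹² m = 1620 fm.

λ = 1620 fm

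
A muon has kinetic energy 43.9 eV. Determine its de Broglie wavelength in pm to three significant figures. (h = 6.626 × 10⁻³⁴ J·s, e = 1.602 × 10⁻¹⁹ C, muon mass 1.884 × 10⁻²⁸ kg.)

λ = 12.9 pm

KE = 43.9 eV = 7.033 × 10⁻¹⁸ J.
p = √(2mKE) = √(2 × 1.884 × 10⁻²⁸ × 7.033 × 10⁻¹⁸) = 5.148 × 10⁻²³ kg·m/s.
λ = h/p = 6.626 × 10⁻³⁴ / 5.148 × 10⁻²³ = 1.29 × 10⁻¹¹ m = 12.9 pm.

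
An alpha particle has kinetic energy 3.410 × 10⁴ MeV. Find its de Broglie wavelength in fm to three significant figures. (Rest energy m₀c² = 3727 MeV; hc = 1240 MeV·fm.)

Total energy E = KE + m₀c² = 3.410 × 10⁴ + 3727 = 37827 MeV.
(pc)² = E² − (m₀c²)² = (37827)² − (3727)² = 1.417 × 10⁹ MeV², so pc = 3.764 × 10⁴ MeV.
λ = hc/(pc) = 1240 MeV·fm / 3.764 × 10⁴ MeV = 0.0329 fm.

λ = 0.0329 fm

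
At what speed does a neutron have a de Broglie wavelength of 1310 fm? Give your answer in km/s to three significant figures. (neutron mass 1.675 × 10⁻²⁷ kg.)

p = h/λ = 6.626 × 10⁻³⁴ / 1.310 × 10⁻¹² = 5.058 × 10⁻²² kg·m/s.
v = p/m = 5.058 × 10⁻²² / 1.675 × 10⁻²⁷ = 3.02 × 10⁵ m/s = 302 km/s.

v = 302 km/s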